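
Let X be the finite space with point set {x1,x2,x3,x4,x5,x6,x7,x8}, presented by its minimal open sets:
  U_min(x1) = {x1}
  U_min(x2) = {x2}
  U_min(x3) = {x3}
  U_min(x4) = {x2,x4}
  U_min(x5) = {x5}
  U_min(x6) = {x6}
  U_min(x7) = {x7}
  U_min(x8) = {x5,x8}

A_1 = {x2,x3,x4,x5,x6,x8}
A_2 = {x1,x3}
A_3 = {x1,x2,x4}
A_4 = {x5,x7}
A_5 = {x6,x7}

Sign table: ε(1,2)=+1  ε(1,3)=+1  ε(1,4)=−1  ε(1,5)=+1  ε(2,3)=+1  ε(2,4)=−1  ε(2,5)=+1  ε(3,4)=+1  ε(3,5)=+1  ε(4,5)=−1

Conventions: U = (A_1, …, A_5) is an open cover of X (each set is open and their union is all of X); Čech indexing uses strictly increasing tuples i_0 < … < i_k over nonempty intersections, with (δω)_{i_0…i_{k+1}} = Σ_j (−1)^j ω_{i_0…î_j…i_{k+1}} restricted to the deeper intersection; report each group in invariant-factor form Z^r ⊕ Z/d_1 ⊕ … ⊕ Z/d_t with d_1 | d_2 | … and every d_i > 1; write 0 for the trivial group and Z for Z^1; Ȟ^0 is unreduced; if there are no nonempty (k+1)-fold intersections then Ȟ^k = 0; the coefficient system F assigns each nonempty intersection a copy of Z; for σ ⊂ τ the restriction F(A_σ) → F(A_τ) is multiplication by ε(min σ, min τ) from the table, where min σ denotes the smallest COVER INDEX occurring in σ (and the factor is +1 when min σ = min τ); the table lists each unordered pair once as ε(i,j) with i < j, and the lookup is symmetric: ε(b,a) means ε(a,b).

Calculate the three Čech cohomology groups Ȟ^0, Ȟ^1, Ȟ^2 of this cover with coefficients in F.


cover nerve:
  A12={x3} A13={x2,x4} A14={x5} A15={x6} A23={x1} A45={x7}
C dims 5,6; δ0: rk 4, SNF 1^4
Ȟ^0: (5−4)−0=1 ⇒ Z
Ȟ^1: (6−0)−4=2 ⇒ Z^2
Ȟ^2: (0−0)−0=0 ⇒ 0

Ȟ^0 ≅ Z; Ȟ^1 ≅ Z^2; Ȟ^2 ≅ 0


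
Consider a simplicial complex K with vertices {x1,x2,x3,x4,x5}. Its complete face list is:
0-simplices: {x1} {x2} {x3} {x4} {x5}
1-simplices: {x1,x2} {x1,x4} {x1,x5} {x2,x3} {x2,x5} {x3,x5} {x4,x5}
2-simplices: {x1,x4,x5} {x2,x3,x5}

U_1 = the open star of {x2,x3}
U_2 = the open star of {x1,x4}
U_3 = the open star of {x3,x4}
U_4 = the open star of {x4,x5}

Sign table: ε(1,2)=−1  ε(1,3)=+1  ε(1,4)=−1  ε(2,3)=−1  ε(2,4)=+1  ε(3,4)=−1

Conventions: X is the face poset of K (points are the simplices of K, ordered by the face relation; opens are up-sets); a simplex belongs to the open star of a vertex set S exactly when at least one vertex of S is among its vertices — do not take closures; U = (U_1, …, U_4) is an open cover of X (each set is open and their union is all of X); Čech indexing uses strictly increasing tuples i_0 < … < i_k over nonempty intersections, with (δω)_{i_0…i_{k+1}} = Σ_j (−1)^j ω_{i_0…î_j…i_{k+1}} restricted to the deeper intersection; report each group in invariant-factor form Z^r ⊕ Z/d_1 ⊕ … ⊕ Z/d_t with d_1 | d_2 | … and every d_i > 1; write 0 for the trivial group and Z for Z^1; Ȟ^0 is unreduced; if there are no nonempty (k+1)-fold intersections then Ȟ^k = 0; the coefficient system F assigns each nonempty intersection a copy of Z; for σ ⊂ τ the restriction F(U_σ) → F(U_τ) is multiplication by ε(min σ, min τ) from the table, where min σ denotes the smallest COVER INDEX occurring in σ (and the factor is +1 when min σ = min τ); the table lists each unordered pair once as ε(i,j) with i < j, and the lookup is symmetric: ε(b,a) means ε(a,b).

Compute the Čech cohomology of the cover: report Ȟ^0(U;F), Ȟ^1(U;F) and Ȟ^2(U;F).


Ȟ^0 ≅ Z,  Ȟ^1 ≅ Z,  Ȟ^2 ≅ 0

intersection data:
  U1={{x2},{x3},{x1,x2},{x2,x3},{x2,x5},{x3,x5},{x2,x3,x5}} U2={{x1},{x4},{x1,x2},{x1,x4},{x1,x5},{x4,x5},{x1,x4,x5}} U3={{x3},{x4},{x1,x4},{x2,x3},{x3,x5},{x4,x5},{x1,x4,x5},{x2,x3,x5}} U4={{x4},{x5},{x1,x4},{x1,x5},{x2,x5},{x3,x5},{x4,x5},{x1,x4,x5},{x2,x3,x5}}
  U12={{x1,x2}} U13={{x3},{x2,x3},{x3,x5},{x2,x3,x5}} U14={{x2,x5},{x3,x5},{x2,x3,x5}} U23={{x4},{x1,x4},{x4,x5},{x1,x4,x5}} U24={{x4},{x1,x4},{x1,x5},{x4,x5},{x1,x4,x5}} U34={{x4},{x1,x4},{x3,x5},{x4,x5},{x1,x4,x5},{x2,x3,x5}}
  U134={{x3,x5},{x2,x3,x5}} U234={{x4},{x1,x4},{x4,x5},{x1,x4,x5}}
C dims 4,6,2; δ0: rk 3, SNF 1^3; δ1: rk 2, SNF 1^2
Ȟ^0 = (4 − 3) − 0 = 1, so Ȟ^0 ≅ Z
Ȟ^1 = (6 − 2) − 3 = 1, so Ȟ^1 ≅ Z
Ȟ^2 = (2 − 0) − 2 = 0, so Ȟ^2 ≅ 0


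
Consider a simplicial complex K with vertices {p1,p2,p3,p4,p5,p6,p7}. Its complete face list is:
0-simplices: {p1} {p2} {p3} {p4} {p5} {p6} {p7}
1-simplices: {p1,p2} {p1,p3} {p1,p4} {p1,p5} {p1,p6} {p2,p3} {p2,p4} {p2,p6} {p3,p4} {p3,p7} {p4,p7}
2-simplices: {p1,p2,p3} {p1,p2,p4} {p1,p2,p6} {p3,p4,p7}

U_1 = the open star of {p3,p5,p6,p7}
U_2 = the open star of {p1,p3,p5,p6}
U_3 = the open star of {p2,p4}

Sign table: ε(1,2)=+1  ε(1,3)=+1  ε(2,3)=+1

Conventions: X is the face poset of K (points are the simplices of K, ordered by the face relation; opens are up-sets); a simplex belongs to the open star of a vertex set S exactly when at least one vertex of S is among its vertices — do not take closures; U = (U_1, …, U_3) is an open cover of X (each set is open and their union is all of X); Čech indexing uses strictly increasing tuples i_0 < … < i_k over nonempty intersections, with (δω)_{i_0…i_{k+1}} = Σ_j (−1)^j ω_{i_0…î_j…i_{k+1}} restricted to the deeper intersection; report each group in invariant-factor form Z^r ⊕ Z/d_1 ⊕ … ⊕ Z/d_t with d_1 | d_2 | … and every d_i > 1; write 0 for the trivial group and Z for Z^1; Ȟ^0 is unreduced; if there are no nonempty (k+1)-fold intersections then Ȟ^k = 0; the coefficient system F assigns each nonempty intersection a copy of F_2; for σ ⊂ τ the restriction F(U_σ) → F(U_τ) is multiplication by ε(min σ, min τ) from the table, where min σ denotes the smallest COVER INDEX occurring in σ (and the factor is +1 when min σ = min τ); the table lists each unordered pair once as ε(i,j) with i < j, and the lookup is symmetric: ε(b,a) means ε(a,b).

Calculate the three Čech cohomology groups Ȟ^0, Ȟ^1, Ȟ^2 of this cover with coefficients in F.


Ȟ^0 = Z/2; Ȟ^1 = 0; Ȟ^2 = 0

intersection data:
  U1={{p3},{p5},{p6},{p7},{p1,p3},{p1,p5},{p1,p6},{p2,p3},{p2,p6},{p3,p4},{p3,p7},{p4,p7},{p1,p2,p3},{p1,p2,p6},{p3,p4,p7}} U2={{p1},{p3},{p5},{p6},{p1,p2},{p1,p3},{p1,p4},{p1,p5},{p1,p6},{p2,p3},{p2,p6},{p3,p4},{p3,p7},{p1,p2,p3},{p1,p2,p4},{p1,p2,p6},{p3,p4,p7}} U3={{p2},{p4},{p1,p2},{p1,p4},{p2,p3},{p2,p4},{p2,p6},{p3,p4},{p4,p7},{p1,p2,p3},{p1,p2,p4},{p1,p2,p6},{p3,p4,p7}}
  U12={{p3},{p5},{p6},{p1,p3},{p1,p5},{p1,p6},{p2,p3},{p2,p6},{p3,p4},{p3,p7},{p1,p2,p3},{p1,p2,p6},{p3,p4,p7}} U13={{p2,p3},{p2,p6},{p3,p4},{p4,p7},{p1,p2,p3},{p1,p2,p6},{p3,p4,p7}} U23={{p1,p2},{p1,p4},{p2,p3},{p2,p6},{p3,p4},{p1,p2,p3},{p1,p2,p4},{p1,p2,p6},{p3,p4,p7}}
  U123={{p2,p3},{p2,p6},{p3,p4},{p1,p2,p3},{p1,p2,p6},{p3,p4,p7}}
C dims 3,3,1; δ0: rk_F2 2; δ1: rk_F2 1
Ȟ^0 = (3 − 2) − 0 = 1, so Ȟ^0 ≅ Z/2
Ȟ^1 = (3 − 1) − 2 = 0, so Ȟ^1 ≅ 0
Ȟ^2 = (1 − 0) − 1 = 0, so Ȟ^2 ≅ 0


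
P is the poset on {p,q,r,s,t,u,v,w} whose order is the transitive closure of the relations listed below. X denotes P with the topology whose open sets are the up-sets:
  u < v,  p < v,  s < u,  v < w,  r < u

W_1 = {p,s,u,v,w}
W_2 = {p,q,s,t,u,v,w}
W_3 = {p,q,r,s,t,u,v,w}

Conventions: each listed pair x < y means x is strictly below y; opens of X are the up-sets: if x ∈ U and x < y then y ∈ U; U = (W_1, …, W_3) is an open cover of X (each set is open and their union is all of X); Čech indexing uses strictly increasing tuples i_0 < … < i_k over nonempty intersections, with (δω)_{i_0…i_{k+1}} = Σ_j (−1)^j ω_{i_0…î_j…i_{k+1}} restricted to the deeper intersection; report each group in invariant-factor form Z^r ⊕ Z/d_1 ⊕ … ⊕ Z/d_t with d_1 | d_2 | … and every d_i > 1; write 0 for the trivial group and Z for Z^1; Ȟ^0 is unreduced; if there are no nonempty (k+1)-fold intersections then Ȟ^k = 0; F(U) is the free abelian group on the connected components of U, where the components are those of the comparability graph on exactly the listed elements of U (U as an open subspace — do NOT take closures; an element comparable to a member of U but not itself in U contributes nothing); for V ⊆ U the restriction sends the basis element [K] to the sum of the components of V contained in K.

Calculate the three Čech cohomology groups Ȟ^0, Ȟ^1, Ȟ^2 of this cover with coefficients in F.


nerve of the cover:
  W12={p,s,u,v,w} W13={p,s,u,v,w} W23={p,q,s,t,u,v,w}
  W123={p,s,u,v,w}
components per intersection:
  W1: {p,s,u,v,w}
  W2: {p,s,u,v,w} {q} {t}
  W3: {p,r,s,u,v,w} {q} {t}
  W12: {p,s,u,v,w}
  W13: {p,s,u,v,w}
  W23: {p,s,u,v,w} {q} {t}
  W123: {p,s,u,v,w}
C dims 7,5,1; δ0: rk 4, SNF 1^4; δ1: rk 1, SNF 1^1
Ȟ^0 = (7 − 4) − 0 = 3, so Ȟ^0 ≅ Z^3
Ȟ^1 = (5 − 1) − 4 = 0, so Ȟ^1 ≅ 0
Ȟ^2 = (1 − 0) − 1 = 0, so Ȟ^2 ≅ 0

Ȟ^0(U;F) ≅ Z^3, Ȟ^1(U;F) ≅ 0 and Ȟ^2(U;F) ≅ 0


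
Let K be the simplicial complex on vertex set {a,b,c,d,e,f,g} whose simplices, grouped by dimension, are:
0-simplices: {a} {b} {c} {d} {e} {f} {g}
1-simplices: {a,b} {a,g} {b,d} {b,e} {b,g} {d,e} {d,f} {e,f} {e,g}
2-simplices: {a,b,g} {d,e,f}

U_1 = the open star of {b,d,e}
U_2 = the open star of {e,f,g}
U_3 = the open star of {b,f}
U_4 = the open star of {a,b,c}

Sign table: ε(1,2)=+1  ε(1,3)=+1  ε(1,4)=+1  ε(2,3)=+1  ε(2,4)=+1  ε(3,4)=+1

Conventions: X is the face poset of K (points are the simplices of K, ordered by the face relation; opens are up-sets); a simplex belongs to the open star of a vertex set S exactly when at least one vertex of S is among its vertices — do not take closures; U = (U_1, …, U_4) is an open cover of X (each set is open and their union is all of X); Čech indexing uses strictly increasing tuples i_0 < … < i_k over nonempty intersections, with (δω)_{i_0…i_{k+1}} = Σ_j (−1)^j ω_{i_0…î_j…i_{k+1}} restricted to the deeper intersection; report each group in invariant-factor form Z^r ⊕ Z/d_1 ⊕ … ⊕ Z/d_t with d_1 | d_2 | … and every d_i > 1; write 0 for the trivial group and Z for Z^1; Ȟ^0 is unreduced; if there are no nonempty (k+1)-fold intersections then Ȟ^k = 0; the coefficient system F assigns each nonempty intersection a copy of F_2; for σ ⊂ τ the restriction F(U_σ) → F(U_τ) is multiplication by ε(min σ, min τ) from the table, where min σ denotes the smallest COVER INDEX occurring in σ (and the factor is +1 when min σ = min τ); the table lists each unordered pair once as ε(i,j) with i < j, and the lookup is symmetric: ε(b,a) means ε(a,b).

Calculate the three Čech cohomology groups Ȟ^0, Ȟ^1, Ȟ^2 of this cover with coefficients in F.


nonempty intersections:
  U1={{b},{d},{e},{a,b},{b,d},{b,e},{b,g},{d,e},{d,f},{e,f},{e,g},{a,b,g},{d,e,f}} U2={{e},{f},{g},{a,g},{b,e},{b,g},{d,e},{d,f},{e,f},{e,g},{a,b,g},{d,e,f}} U3={{b},{f},{a,b},{b,d},{b,e},{b,g},{d,f},{e,f},{a,b,g},{d,e,f}} U4={{a},{b},{c},{a,b},{a,g},{b,d},{b,e},{b,g},{a,b,g}}
  U12={{e},{b,e},{b,g},{d,e},{d,f},{e,f},{e,g},{a,b,g},{d,e,f}} U13={{b},{a,b},{b,d},{b,e},{b,g},{d,f},{e,f},{a,b,g},{d,e,f}} U14={{b},{a,b},{b,d},{b,e},{b,g},{a,b,g}} U23={{f},{b,e},{b,g},{d,f},{e,f},{a,b,g},{d,e,f}} U24={{a,g},{b,e},{b,g},{a,b,g}} U34={{b},{a,b},{b,d},{b,e},{b,g},{a,b,g}}
  U123={{b,e},{b,g},{d,f},{e,f},{a,b,g},{d,e,f}} U124={{b,e},{b,g},{a,b,g}} U134={{b},{a,b},{b,d},{b,e},{b,g},{a,b,g}} U234={{b,e},{b,g},{a,b,g}}
  U1234={{b,e},{b,g},{a,b,g}}
C dims 4,6,4,1; δ0: rk_F2 3; δ1: rk_F2 3; δ2: rk_F2 1
Ȟ^0: (4−3)−0=1 ⇒ Z/2
Ȟ^1: (6−3)−3=0 ⇒ 0
Ȟ^2: (4−1)−3=0 ⇒ 0

Ȟ^0(U;F) ≅ Z/2, Ȟ^1(U;F) ≅ 0 and Ȟ^2(U;F) ≅ 0


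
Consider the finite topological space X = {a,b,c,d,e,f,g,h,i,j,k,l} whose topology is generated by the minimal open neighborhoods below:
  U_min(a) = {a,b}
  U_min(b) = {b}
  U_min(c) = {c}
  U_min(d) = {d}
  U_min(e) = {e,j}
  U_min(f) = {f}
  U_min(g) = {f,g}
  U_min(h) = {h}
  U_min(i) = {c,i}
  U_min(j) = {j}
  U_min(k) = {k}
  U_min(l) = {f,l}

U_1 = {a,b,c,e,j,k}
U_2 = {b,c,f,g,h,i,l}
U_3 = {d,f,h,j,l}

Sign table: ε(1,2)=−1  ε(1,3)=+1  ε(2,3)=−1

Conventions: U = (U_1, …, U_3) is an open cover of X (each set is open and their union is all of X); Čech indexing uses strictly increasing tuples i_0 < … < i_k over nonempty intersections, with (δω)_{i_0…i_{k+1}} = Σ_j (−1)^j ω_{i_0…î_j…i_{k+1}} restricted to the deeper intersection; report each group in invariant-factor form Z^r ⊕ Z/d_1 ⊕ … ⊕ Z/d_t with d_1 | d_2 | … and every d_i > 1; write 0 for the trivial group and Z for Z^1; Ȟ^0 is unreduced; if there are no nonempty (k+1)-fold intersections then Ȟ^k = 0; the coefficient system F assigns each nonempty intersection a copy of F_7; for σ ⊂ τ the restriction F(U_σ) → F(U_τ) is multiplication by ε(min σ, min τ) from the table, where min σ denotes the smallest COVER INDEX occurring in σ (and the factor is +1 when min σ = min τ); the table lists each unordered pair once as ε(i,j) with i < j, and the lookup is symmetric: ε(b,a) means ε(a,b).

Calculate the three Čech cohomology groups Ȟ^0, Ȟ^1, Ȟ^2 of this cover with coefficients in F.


nerve simplices:
  U12={b,c} U13={j} U23={f,h,l}
C dims 3,3; δ0: rk_F7 2
degree 0: 3−2−0 = 1 → Ȟ^0 ≅ Z/7
degree 1: 3−0−2 = 1 → Ȟ^1 ≅ Z/7
degree 2: 0−0−0 = 0 → Ȟ^2 ≅ 0

Ȟ^0(U;F) ≅ Z/7; Ȟ^1(U;F) ≅ Z/7; Ȟ^2(U;F) ≅ 0


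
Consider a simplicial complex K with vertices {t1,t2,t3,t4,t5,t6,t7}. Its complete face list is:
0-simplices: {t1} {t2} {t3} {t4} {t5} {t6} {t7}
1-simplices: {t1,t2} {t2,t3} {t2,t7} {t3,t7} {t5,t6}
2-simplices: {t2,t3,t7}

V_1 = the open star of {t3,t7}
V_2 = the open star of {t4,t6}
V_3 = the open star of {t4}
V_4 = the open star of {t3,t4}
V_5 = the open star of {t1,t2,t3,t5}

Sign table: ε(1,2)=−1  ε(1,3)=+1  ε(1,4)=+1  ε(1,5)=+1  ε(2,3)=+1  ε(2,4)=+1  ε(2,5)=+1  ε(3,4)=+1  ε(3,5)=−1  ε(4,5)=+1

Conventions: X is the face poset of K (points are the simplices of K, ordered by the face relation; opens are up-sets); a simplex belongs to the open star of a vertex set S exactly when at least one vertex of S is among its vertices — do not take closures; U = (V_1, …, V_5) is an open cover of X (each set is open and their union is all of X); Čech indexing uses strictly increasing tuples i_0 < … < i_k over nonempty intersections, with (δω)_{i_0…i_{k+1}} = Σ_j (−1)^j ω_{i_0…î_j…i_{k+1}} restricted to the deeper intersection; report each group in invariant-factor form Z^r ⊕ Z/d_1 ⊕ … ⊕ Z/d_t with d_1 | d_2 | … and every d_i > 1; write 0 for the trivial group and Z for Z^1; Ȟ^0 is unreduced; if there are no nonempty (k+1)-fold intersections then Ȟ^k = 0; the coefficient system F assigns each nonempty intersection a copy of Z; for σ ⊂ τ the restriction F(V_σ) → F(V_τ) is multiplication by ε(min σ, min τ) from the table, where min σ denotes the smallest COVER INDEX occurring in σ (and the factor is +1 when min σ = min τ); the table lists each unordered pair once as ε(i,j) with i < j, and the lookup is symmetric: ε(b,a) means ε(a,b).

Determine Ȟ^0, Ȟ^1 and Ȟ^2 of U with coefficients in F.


nonempty intersections:
  V1={{t3},{t7},{t2,t3},{t2,t7},{t3,t7},{t2,t3,t7}} V2={{t4},{t6},{t5,t6}} V3={{t4}} V4={{t3},{t4},{t2,t3},{t3,t7},{t2,t3,t7}} V5={{t1},{t2},{t3},{t5},{t1,t2},{t2,t3},{t2,t7},{t3,t7},{t5,t6},{t2,t3,t7}}
  V14={{t3},{t2,t3},{t3,t7},{t2,t3,t7}} V15={{t3},{t2,t3},{t2,t7},{t3,t7},{t2,t3,t7}} V23={{t4}} V24={{t4}} V25={{t5,t6}} V34={{t4}} V45={{t3},{t2,t3},{t3,t7},{t2,t3,t7}}
  V145={{t3},{t2,t3},{t3,t7},{t2,t3,t7}} V234={{t4}}
C dims 5,7,2; δ0: rk 4, SNF 1^4; δ1: rk 2, SNF 1^2
Ȟ^0: (5−4)−0=1 ⇒ Z
Ȟ^1: (7−2)−4=1 ⇒ Z
Ȟ^2: (2−0)−2=0 ⇒ 0

Ȟ^0(U;F) ≅ Z; Ȟ^1(U;F) ≅ Z; Ȟ^2(U;F) ≅ 0


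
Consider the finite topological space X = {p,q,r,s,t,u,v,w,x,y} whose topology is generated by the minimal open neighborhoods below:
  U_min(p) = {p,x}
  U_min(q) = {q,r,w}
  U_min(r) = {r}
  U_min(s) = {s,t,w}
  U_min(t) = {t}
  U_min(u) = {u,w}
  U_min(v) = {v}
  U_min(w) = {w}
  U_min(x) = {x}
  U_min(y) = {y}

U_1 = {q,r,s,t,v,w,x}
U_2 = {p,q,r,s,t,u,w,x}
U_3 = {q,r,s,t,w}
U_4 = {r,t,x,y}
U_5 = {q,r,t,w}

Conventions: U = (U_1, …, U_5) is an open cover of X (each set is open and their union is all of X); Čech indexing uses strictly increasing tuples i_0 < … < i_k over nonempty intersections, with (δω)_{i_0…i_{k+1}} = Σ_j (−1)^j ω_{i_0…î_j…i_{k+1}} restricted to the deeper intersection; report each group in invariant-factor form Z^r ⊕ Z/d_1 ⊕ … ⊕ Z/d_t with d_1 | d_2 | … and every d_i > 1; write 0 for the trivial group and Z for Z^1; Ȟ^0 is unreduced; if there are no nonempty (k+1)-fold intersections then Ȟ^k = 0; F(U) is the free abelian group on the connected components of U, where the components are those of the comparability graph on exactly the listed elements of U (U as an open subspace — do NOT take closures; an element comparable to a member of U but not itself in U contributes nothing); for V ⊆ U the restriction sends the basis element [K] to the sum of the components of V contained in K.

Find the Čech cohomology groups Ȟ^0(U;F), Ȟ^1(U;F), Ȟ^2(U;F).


nonempty overlaps:
  U12={q,r,s,t,w,x} U13={q,r,s,t,w} U14={r,t,x} U15={q,r,t,w} U23={q,r,s,t,w} U24={r,t,x} U25={q,r,t,w} U34={r,t} U35={q,r,t,w} U45={r,t}
  U123={q,r,s,t,w} U124={r,t,x} U125={q,r,t,w} U134={r,t} U135={q,r,t,w} U145={r,t} U234={r,t} U235={q,r,t,w} U245={r,t} U345={r,t}
  U1234={r,t} U1235={q,r,t,w} U1245={r,t} U1345={r,t} U2345={r,t}
  U12345={r,t}
components per intersection:
  U1: {q,r,s,t,w} {v} {x}
  U2: {p,x} {q,r,s,t,u,w}
  U3: {q,r,s,t,w}
  U4: {r} {t} {x} {y}
  U5: {q,r,w} {t}
  U12: {q,r,s,t,w} {x}
  U13: {q,r,s,t,w}
  U14: {r} {t} {x}
  U15: {q,r,w} {t}
  U23: {q,r,s,t,w}
  U24: {r} {t} {x}
  U25: {q,r,w} {t}
  U34: {r} {t}
  U35: {q,r,w} {t}
  U45: {r} {t}
  U123: {q,r,s,t,w}
  U124: {r} {t} {x}
  U125: {q,r,w} {t}
  U134: {r} {t}
  U135: {q,r,w} {t}
  U145: {r} {t}
  U234: {r} {t}
  U235: {q,r,w} {t}
  U245: {r} {t}
  U345: {r} {t}
  U1234: {r} {t}
  U1235: {q,r,w} {t}
  U1245: {r} {t}
  U1345: {r} {t}
  U2345: {r} {t}
  U12345: {r} {t}
C dims 12,20,20,10; δ0: rk 8, SNF 1^8; δ1: rk 12, SNF 1^12; δ2: rk 8, SNF 1^8
degree 0: 12−8−0 = 4 → Ȟ^0 ≅ Z^4
degree 1: 20−12−8 = 0 → Ȟ^1 ≅ 0
degree 2: 20−8−12 = 0 → Ȟ^2 ≅ 0

Ȟ^0(U;F) ≅ Z^4, Ȟ^1(U;F) ≅ 0 and Ȟ^2(U;F) ≅ 0


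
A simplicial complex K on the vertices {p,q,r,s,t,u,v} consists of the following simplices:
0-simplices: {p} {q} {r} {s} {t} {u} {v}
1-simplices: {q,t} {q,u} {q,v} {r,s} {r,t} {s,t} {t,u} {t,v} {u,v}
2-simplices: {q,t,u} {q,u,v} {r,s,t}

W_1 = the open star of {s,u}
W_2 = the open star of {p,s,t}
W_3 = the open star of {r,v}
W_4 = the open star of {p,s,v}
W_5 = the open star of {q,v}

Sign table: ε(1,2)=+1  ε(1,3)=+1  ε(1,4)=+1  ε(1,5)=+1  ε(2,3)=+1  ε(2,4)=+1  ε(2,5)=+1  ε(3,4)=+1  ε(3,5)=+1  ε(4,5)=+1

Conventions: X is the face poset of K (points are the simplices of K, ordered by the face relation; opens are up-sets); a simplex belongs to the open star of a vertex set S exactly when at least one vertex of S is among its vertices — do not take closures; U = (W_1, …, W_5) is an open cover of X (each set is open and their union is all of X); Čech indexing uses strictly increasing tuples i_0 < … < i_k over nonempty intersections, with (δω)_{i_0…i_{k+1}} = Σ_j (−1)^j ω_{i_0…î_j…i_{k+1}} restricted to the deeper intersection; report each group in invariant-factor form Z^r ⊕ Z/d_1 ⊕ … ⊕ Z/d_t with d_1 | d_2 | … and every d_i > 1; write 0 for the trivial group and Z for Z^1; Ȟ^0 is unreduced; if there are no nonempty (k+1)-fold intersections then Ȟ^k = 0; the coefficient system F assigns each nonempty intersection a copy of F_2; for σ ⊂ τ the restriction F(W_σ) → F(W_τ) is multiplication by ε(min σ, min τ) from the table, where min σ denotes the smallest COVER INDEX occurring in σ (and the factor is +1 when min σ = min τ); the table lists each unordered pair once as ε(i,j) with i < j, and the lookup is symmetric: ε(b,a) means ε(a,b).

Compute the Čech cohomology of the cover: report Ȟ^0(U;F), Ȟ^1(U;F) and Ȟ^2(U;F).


Ȟ^0 = Z/2,  Ȟ^1 = 0,  Ȟ^2 = Z/2

cover nerve:
  W1={{s},{u},{q,u},{r,s},{s,t},{t,u},{u,v},{q,t,u},{q,u,v},{r,s,t}} W2={{p},{s},{t},{q,t},{r,s},{r,t},{s,t},{t,u},{t,v},{q,t,u},{r,s,t}} W3={{r},{v},{q,v},{r,s},{r,t},{t,v},{u,v},{q,u,v},{r,s,t}} W4={{p},{s},{v},{q,v},{r,s},{s,t},{t,v},{u,v},{q,u,v},{r,s,t}} W5={{q},{v},{q,t},{q,u},{q,v},{t,v},{u,v},{q,t,u},{q,u,v}}
  W12={{s},{r,s},{s,t},{t,u},{q,t,u},{r,s,t}} W13={{r,s},{u,v},{q,u,v},{r,s,t}} W14={{s},{r,s},{s,t},{u,v},{q,u,v},{r,s,t}} W15={{q,u},{u,v},{q,t,u},{q,u,v}} W23={{r,s},{r,t},{t,v},{r,s,t}} W24={{p},{s},{r,s},{s,t},{t,v},{r,s,t}} W25={{q,t},{t,v},{q,t,u}} W34={{v},{q,v},{r,s},{t,v},{u,v},{q,u,v},{r,s,t}} W35={{v},{q,v},{t,v},{u,v},{q,u,v}} W45={{v},{q,v},{t,v},{u,v},{q,u,v}}
  W123={{r,s},{r,s,t}} W124={{s},{r,s},{s,t},{r,s,t}} W125={{q,t,u}} W134={{r,s},{u,v},{q,u,v},{r,s,t}} W135={{u,v},{q,u,v}} W145={{u,v},{q,u,v}} W234={{r,s},{t,v},{r,s,t}} W235={{t,v}} W245={{t,v}} W345={{v},{q,v},{t,v},{u,v},{q,u,v}}
  W1234={{r,s},{r,s,t}} W1345={{u,v},{q,u,v}} W2345={{t,v}}
C dims 5,10,10,3; δ0: rk_F2 4; δ1: rk_F2 6; δ2: rk_F2 3
Ȟ^0: (5−4)−0=1 ⇒ Z/2
Ȟ^1: (10−6)−4=0 ⇒ 0
Ȟ^2: (10−3)−6=1 ⇒ Z/2


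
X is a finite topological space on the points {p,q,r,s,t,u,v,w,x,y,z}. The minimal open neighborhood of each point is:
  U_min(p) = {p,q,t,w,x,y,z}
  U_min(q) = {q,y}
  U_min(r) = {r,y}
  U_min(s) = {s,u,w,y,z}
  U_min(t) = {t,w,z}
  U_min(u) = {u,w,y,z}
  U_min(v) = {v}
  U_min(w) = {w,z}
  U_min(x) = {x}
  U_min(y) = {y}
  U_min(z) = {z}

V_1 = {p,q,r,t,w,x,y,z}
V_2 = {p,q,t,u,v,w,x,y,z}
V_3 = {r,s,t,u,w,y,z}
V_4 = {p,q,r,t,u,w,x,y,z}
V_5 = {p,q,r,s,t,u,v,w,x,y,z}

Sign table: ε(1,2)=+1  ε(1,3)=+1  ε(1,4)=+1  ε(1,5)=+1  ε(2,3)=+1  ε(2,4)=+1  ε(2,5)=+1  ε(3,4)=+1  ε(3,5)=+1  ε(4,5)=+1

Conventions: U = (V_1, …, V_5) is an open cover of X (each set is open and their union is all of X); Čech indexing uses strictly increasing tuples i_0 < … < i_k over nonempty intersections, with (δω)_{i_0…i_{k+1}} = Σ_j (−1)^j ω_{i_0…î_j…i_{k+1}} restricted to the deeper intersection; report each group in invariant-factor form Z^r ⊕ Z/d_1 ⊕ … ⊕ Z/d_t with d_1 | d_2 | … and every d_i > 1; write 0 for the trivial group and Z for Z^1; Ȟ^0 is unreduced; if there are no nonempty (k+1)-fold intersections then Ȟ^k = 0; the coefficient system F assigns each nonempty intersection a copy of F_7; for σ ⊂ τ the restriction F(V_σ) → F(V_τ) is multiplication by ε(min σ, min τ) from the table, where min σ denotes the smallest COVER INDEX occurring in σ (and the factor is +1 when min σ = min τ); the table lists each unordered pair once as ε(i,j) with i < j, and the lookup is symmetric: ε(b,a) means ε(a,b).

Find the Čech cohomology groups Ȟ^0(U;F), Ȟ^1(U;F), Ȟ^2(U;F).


intersection data:
  V12={p,q,t,w,x,y,z} V13={r,t,w,y,z} V14={p,q,r,t,w,x,y,z} V15={p,q,r,t,w,x,y,z} V23={t,u,w,y,z} V24={p,q,t,u,w,x,y,z} V25={p,q,t,u,v,w,x,y,z} V34={r,t,u,w,y,z} V35={r,s,t,u,w,y,z} V45={p,q,r,t,u,w,x,y,z}
  V123={t,w,y,z} V124={p,q,t,w,x,y,z} V125={p,q,t,w,x,y,z} V134={r,t,w,y,z} V135={r,t,w,y,z} V145={p,q,r,t,w,x,y,z} V234={t,u,w,y,z} V235={t,u,w,y,z} V245={p,q,t,u,w,x,y,z} V345={r,t,u,w,y,z}
  V1234={t,w,y,z} V1235={t,w,y,z} V1245={p,q,t,w,x,y,z} V1345={r,t,w,y,z} V2345={t,u,w,y,z}
  V12345={t,w,y,z}
C dims 5,10,10,5; δ0: rk_F7 4; δ1: rk_F7 6; δ2: rk_F7 4
Ȟ^0 = (5 − 4) − 0 = 1, so Ȟ^0 ≅ Z/7
Ȟ^1 = (10 − 6) − 4 = 0, so Ȟ^1 ≅ 0
Ȟ^2 = (10 − 4) − 6 = 0, so Ȟ^2 ≅ 0

Ȟ^0 ≅ Z/7, Ȟ^1 ≅ 0, Ȟ^2 ≅ 0


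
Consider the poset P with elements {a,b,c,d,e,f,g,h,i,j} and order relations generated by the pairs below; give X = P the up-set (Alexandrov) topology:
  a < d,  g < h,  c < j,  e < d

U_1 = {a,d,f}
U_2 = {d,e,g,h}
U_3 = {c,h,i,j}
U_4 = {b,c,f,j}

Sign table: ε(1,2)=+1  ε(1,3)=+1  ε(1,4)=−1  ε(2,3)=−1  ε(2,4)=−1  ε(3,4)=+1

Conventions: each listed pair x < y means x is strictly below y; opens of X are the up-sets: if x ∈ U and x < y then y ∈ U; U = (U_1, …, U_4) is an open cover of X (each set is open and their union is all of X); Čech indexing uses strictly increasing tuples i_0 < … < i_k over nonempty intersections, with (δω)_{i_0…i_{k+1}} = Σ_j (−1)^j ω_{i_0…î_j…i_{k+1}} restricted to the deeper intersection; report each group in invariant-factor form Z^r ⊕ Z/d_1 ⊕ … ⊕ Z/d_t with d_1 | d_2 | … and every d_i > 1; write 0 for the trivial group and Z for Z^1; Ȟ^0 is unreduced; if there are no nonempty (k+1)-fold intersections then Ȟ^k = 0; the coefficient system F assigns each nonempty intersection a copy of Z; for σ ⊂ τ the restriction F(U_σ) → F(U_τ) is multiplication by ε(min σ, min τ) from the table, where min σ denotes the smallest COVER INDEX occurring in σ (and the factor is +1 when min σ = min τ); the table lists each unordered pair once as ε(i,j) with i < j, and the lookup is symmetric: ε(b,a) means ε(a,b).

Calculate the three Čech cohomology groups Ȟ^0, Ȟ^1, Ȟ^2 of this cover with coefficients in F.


nonempty overlaps:
  U12={d} U14={f} U23={h} U34={c,j}
C dims 4,4; δ0: rk 3, SNF 1^3
degree 0: 4−3−0 = 1 → Ȟ^0 ≅ Z
degree 1: 4−0−3 = 1 → Ȟ^1 ≅ Z
degree 2: 0−0−0 = 0 → Ȟ^2 ≅ 0

Ȟ^0(U;F) ≅ Z; Ȟ^1(U;F) ≅ Z; Ȟ^2(U;F) ≅ 0


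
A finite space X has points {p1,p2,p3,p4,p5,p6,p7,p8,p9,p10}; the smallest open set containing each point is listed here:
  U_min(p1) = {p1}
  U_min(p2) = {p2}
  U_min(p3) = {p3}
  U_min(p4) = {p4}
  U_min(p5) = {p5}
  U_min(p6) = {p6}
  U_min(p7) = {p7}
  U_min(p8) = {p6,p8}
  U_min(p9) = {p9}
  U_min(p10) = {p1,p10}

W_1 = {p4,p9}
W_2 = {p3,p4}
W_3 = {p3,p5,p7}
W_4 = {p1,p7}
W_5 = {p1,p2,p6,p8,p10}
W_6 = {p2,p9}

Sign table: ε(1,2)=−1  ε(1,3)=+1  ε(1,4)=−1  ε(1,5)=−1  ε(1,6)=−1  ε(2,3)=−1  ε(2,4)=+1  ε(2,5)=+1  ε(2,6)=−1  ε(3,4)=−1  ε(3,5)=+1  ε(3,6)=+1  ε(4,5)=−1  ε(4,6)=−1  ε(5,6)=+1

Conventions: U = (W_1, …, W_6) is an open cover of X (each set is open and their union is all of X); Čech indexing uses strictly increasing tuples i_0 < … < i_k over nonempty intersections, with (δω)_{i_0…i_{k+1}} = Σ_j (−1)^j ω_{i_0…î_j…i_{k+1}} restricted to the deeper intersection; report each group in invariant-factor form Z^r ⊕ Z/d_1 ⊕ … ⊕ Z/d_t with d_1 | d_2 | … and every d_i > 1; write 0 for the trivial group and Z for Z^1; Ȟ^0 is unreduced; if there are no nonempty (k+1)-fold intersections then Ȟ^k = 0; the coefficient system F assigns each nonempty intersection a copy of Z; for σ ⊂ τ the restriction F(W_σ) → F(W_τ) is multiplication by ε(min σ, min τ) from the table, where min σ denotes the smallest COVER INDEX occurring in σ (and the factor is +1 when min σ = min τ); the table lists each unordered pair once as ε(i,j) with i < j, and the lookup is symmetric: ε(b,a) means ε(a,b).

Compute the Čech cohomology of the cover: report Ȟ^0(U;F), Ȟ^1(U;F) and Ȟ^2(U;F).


intersection data:
  W12={p4} W16={p9} W23={p3} W34={p7} W45={p1} W56={p2}
C dims 6,6; δ0: rk 6, SNF 1^5·2
Ȟ^0 = (6 − 6) − 0 = 0, so Ȟ^0 ≅ 0
Ȟ^1 = (6 − 0) − 6 = 0 plus torsion [2], so Ȟ^1 ≅ Z/2
Ȟ^2 = (0 − 0) − 0 = 0, so Ȟ^2 ≅ 0

Ȟ^0 ≅ 0; Ȟ^1 ≅ Z/2; Ȟ^2 ≅ 0


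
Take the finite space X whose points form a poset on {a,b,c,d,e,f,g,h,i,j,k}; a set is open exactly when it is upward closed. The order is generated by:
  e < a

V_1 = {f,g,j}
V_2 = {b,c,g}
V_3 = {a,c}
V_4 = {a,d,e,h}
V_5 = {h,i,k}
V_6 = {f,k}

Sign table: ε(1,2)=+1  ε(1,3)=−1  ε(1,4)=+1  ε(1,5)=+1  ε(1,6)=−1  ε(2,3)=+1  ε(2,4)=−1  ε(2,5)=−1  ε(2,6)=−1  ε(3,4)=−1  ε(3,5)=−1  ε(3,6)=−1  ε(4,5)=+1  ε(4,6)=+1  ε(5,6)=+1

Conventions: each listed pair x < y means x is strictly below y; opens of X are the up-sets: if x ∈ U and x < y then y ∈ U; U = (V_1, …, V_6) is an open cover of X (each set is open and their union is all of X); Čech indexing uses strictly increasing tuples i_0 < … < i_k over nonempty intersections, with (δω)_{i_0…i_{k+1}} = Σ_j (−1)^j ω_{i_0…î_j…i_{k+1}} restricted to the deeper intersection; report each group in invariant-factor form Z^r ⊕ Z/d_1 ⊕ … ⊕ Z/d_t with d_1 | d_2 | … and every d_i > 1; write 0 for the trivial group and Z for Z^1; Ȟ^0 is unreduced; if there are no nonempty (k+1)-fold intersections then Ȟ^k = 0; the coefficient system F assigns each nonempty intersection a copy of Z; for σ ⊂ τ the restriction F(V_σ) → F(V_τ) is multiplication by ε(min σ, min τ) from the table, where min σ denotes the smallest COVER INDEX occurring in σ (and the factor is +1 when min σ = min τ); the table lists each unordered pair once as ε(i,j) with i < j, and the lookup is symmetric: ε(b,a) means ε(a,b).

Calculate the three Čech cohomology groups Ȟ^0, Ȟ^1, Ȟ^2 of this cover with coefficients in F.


nonempty intersections:
  V12={g} V16={f} V23={c} V34={a} V45={h} V56={k}
C dims 6,6; δ0: rk 5, SNF 1^5
Ȟ^0: (6−5)−0=1 ⇒ Z
Ȟ^1: (6−0)−5=1 ⇒ Z
Ȟ^2: (0−0)−0=0 ⇒ 0

Ȟ^0(U;F) ≅ Z, Ȟ^1(U;F) ≅ Z and Ȟ^2(U;F) ≅ 0


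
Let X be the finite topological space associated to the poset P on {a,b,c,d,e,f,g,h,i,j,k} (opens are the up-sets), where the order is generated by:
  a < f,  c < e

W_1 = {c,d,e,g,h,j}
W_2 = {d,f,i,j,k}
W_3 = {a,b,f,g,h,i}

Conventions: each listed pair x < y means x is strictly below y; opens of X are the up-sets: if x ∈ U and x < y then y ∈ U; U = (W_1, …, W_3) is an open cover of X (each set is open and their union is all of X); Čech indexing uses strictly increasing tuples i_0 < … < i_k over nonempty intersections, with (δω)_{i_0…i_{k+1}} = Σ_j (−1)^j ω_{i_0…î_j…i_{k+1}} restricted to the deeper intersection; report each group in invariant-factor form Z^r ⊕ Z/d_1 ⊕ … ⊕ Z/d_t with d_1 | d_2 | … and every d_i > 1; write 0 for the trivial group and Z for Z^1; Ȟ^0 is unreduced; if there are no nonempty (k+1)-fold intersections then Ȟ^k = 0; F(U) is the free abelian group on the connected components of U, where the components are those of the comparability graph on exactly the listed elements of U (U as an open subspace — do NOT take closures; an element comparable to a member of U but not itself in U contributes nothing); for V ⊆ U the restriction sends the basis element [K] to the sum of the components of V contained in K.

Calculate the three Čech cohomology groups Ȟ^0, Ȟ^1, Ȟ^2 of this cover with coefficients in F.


Ȟ^0 = Z^9, Ȟ^1 = 0 and Ȟ^2 = 0

cover nerve:
  W12={d,j} W13={g,h} W23={f,i}
components per intersection:
  W1: {c,e} {d} {g} {h} {j}
  W2: {d} {f} {i} {j} {k}
  W3: {a,f} {b} {g} {h} {i}
  W12: {d} {j}
  W13: {g} {h}
  W23: {f} {i}
C dims 15,6; δ0: rk 6, SNF 1^6
Ȟ^0: (15−6)−0=9 ⇒ Z^9
Ȟ^1: (6−0)−6=0 ⇒ 0
Ȟ^2: (0−0)−0=0 ⇒ 0


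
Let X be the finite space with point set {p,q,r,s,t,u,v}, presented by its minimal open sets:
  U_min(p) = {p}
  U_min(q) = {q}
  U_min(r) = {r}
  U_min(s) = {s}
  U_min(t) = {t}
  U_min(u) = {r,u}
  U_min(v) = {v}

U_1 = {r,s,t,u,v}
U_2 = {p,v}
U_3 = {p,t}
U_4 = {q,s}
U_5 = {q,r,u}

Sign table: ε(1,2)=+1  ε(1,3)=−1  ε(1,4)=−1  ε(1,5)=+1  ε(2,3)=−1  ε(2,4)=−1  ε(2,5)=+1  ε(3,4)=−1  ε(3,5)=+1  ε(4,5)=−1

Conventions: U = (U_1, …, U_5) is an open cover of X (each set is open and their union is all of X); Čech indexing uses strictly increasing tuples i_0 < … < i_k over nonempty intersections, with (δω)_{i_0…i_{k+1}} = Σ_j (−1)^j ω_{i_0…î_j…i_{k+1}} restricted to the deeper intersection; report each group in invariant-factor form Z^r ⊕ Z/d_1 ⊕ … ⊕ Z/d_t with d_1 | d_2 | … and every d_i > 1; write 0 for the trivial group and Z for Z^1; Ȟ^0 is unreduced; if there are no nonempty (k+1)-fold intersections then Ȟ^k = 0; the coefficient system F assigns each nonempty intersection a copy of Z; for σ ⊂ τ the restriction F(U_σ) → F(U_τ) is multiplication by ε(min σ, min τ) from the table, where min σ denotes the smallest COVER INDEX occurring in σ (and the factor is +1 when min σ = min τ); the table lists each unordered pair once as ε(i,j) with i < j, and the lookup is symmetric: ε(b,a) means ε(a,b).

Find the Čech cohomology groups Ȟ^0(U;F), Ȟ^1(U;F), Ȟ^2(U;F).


cover nerve:
  U12={v} U13={t} U14={s} U15={r,u} U23={p} U45={q}
C dims 5,6; δ0: rk 4, SNF 1^4
Ȟ^0: (5−4)−0=1 ⇒ Z
Ȟ^1: (6−0)−4=2 ⇒ Z^2
Ȟ^2: (0−0)−0=0 ⇒ 0

Ȟ^0 = Z, Ȟ^1 = Z^2 and Ȟ^2 = 0


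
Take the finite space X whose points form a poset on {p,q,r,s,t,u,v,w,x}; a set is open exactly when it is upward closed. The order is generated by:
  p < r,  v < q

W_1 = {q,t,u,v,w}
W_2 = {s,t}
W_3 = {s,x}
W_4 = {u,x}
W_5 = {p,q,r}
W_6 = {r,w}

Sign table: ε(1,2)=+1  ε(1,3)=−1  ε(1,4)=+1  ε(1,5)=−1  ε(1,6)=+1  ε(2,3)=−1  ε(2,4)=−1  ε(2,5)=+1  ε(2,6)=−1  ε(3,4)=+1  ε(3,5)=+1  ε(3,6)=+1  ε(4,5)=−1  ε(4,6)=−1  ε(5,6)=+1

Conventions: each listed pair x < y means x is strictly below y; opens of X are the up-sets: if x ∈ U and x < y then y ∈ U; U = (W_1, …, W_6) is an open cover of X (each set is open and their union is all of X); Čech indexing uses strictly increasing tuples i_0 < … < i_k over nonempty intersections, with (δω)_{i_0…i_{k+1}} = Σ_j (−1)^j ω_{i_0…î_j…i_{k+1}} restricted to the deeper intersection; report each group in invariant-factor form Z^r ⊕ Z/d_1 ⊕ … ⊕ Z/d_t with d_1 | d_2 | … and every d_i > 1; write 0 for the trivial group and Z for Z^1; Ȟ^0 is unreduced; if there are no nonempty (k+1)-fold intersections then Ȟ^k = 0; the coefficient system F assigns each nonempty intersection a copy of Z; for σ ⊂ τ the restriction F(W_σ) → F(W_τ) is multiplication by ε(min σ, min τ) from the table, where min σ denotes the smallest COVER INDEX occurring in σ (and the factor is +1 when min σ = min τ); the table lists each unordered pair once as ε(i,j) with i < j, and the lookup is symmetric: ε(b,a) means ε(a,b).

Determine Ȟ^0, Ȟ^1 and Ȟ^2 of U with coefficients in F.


nerve simplices:
  W12={t} W14={u} W15={q} W16={w} W23={s} W34={x} W56={r}
C dims 6,7; δ0: rk 6, SNF 1^5·2
degree 0: 6−6−0 = 0 → Ȟ^0 ≅ 0
degree 1: 7−0−6 = 1 plus torsion [2] → Ȟ^1 ≅ Z ⊕ Z/2
degree 2: 0−0−0 = 0 → Ȟ^2 ≅ 0

Ȟ^0 ≅ 0; Ȟ^1 ≅ Z ⊕ Z/2; Ȟ^2 ≅ 0


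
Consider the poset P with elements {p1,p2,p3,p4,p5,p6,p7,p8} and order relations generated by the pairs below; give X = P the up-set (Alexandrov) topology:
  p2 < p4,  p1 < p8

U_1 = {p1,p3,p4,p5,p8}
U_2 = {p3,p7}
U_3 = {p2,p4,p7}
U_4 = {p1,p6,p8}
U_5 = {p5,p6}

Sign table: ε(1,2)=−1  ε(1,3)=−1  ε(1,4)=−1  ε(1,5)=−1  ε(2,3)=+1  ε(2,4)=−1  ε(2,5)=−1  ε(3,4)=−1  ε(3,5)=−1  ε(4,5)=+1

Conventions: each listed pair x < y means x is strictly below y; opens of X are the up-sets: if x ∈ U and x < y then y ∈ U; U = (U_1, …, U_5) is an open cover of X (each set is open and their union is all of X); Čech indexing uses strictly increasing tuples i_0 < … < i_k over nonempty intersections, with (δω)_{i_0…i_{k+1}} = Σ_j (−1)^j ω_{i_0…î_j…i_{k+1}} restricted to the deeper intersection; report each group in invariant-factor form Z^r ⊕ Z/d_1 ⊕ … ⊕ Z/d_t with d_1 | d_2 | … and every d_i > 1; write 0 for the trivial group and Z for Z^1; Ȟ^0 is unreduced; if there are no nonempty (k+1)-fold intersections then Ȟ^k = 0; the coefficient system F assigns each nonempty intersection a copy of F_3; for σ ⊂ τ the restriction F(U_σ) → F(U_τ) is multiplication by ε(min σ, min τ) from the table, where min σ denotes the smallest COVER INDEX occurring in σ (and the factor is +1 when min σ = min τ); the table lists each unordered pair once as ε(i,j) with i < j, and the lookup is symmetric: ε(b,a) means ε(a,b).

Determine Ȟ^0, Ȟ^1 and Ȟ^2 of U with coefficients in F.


cover nerve:
  U12={p3} U13={p4} U14={p1,p8} U15={p5} U23={p7} U45={p6}
C dims 5,6; δ0: rk_F3 4
Ȟ^0: (5−4)−0=1 ⇒ Z/3
Ȟ^1: (6−0)−4=2 ⇒ Z/3 ⊕ Z/3
Ȟ^2: (0−0)−0=0 ⇒ 0

Ȟ^0(U;F) ≅ Z/3, Ȟ^1(U;F) ≅ Z/3 ⊕ Z/3 and Ȟ^2(U;F) ≅ 0


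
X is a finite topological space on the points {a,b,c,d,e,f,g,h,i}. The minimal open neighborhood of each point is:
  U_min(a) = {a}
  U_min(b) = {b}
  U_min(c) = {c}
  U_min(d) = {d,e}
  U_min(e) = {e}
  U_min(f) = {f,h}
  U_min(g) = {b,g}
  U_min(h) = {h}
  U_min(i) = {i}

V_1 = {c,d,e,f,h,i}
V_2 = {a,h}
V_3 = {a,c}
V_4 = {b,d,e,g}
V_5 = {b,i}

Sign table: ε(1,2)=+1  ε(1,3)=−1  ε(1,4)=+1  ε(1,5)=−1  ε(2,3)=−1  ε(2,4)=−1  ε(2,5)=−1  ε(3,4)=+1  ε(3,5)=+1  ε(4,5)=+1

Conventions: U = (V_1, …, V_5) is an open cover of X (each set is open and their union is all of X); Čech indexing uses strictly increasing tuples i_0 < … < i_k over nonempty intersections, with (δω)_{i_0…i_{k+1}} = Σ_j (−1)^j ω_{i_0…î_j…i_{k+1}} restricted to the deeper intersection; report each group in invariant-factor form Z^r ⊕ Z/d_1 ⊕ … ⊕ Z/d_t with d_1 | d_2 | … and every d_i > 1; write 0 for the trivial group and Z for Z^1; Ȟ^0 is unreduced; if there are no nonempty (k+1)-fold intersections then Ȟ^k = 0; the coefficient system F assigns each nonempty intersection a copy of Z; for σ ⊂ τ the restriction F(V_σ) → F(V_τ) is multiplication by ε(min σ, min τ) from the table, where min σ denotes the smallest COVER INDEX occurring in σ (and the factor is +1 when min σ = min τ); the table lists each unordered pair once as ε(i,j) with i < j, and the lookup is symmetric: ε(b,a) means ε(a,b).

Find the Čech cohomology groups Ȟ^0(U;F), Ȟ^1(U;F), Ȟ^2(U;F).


nonempty intersections:
  V12={h} V13={c} V14={d,e} V15={i} V23={a} V45={b}
C dims 5,6; δ0: rk 5, SNF 1^4·2
Ȟ^0: (5−5)−0=0 ⇒ 0
Ȟ^1: (6−0)−5=1 plus torsion [2] ⇒ Z ⊕ Z/2
Ȟ^2: (0−0)−0=0 ⇒ 0

Ȟ^0 = 0,  Ȟ^1 = Z ⊕ Z/2,  Ȟ^2 = 0


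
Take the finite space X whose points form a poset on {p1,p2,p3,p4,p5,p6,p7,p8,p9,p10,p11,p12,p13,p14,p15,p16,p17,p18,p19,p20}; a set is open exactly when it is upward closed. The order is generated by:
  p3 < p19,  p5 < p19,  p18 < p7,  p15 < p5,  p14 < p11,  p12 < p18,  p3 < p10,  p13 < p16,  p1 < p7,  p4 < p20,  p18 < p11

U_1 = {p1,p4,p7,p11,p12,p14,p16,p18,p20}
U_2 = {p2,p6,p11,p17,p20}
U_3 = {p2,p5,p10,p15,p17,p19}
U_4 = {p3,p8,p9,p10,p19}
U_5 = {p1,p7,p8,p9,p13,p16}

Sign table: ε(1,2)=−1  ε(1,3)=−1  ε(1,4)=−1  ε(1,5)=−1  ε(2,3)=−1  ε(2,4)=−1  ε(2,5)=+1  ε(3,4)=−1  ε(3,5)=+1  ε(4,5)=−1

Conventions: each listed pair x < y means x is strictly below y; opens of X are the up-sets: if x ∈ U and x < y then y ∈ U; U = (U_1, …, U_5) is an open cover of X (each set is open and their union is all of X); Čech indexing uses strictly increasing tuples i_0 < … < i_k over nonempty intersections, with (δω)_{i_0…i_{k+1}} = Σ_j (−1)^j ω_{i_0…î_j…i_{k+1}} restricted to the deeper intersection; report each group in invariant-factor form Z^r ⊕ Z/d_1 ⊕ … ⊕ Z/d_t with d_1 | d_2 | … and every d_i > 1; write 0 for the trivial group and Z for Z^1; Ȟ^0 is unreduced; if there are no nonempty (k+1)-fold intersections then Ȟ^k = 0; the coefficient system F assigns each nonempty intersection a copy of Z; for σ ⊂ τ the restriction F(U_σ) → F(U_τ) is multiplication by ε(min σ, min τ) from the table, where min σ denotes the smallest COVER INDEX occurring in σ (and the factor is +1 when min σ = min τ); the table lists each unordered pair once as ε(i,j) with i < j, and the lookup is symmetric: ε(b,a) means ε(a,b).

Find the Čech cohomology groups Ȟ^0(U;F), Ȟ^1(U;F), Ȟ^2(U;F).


Ȟ^0 = 0,  Ȟ^1 = Z/2,  Ȟ^2 = 0

nerve simplices:
  U12={p11,p20} U15={p1,p7,p16} U23={p2,p17} U34={p10,p19} U45={p8,p9}
C dims 5,5; δ0: rk 5, SNF 1^4·2
degree 0: 5−5−0 = 0 → Ȟ^0 ≅ 0
degree 1: 5−0−5 = 0 plus torsion [2] → Ȟ^1 ≅ Z/2
degree 2: 0−0−0 = 0 → Ȟ^2 ≅ 0


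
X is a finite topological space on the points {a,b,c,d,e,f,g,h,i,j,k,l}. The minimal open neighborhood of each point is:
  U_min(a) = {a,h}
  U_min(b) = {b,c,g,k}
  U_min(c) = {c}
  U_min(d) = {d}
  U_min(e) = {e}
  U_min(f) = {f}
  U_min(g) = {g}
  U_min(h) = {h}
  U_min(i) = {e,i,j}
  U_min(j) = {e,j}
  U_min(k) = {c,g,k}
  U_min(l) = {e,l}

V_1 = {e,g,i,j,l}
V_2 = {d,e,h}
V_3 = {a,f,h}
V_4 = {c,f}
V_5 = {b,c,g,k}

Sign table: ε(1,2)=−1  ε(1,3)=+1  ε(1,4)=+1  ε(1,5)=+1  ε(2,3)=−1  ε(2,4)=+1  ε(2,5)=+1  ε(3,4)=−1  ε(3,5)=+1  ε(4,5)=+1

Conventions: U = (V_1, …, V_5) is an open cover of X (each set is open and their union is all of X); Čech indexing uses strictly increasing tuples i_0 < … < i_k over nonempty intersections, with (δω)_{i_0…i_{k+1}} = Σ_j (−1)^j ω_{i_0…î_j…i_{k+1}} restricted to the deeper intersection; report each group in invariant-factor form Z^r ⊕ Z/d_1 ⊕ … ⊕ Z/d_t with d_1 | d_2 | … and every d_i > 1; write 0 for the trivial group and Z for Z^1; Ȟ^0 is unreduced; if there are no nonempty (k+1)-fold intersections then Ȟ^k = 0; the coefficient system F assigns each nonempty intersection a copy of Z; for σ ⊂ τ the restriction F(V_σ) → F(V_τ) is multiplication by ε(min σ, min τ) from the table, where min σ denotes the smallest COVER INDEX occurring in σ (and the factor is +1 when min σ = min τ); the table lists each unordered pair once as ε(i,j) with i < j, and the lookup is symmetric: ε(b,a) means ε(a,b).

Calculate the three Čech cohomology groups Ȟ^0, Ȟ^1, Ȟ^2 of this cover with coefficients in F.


Ȟ^0 ≅ 0; Ȟ^1 ≅ Z/2; Ȟ^2 ≅ 0

nonempty intersections:
  V12={e} V15={g} V23={h} V34={f} V45={c}
C dims 5,5; δ0: rk 5, SNF 1^4·2
Ȟ^0: (5−5)−0=0 ⇒ 0
Ȟ^1: (5−0)−5=0 plus torsion [2] ⇒ Z/2
Ȟ^2: (0−0)−0=0 ⇒ 0
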